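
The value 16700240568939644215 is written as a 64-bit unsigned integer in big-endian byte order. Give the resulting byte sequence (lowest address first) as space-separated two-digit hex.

E7 C3 2C 50 D7 37 05 37

16700240568939644215 in hexadecimal, padded to 64 bits, is 0xE7C32C50D7370537.
Split into bytes (most-significant first): E7 C3 2C 50 D7 37 05 37.
Big-endian: lowest address holds the most-significant byte.
So the memory order matches the most-significant-first order: E7 C3 2C 50 D7 37 05 37.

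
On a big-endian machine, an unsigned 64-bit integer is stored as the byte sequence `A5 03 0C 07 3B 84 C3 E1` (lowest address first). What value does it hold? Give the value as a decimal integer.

11890360666391102433

Big-endian stores the most-significant byte at the lowest address.
The bytes are already most-significant first: 0xA5030C073B84C3E1.
0xA5030C073B84C3E1 = 11890360666391102433.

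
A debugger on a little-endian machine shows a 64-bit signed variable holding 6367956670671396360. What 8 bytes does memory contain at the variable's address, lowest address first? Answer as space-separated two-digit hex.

08 9E 72 64 DA 86 5F 58

6367956670671396360 in hexadecimal, padded to 64 bits, is 0x585F86DA64729E08.
Split into bytes (most-significant first): 58 5F 86 DA 64 72 9E 08.
In little-endian order the low byte comes first in memory.
So at ascending addresses the bytes are 08 9E 72 64 DA 86 5F 58.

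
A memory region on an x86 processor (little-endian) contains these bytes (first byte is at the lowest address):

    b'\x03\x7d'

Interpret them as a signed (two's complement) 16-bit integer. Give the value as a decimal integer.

In little-endian order the low byte comes first in memory.
Reassemble most-significant byte first: 7D 03 → 0x7D03.
0x7D03 = 32003.

32003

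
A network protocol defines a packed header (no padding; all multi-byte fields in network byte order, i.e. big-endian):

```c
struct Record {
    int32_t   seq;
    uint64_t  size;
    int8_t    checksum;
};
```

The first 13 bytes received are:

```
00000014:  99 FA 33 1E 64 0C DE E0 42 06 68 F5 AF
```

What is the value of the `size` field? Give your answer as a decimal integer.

7209382158275078389

`size` follows `seq` (4 bytes), so it starts at byte offset 4 and occupies 8 bytes.
Bytes at offsets 4..11: 64 0C DE E0 42 06 68 F5.
Big-endian: lowest address holds the most-significant byte.
The bytes are already most-significant first: 0x640CDEE0420668F5.
0x640CDEE0420668F5 = 7209382158275078389.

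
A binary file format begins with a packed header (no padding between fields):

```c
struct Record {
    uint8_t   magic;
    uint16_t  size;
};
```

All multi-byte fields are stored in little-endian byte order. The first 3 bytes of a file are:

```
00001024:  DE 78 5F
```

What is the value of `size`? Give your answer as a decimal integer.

`size` follows `magic` (1 byte), so it starts at byte offset 1 and occupies 2 bytes.
Bytes at offsets 1..2: 78 5F.
In little-endian order the low byte comes first in memory.
Reassemble most-significant byte first: 5F 78 → 0x5F78.
0x5F78 = 24440.

24440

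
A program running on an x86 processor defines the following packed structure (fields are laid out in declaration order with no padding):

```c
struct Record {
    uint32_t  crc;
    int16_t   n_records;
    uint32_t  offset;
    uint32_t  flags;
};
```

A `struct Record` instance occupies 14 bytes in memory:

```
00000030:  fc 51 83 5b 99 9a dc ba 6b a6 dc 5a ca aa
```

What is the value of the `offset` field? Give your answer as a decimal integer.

2792078044

`offset` follows `crc` (4 B), `n_records` (2 B), so it starts at offset 4 + 2 = 6 and occupies 4 bytes.
Bytes at offsets 6..9: DC BA 6B A6.
Little-endian stores the least-significant byte at the lowest address.
Reassemble most-significant byte first: A6 6B BA DC → 0xA66BBADC.
0xA66BBADC = 2792078044.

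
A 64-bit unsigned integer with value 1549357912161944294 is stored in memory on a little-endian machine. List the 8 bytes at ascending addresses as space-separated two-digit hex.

1549357912161944294 in hexadecimal, padded to 64 bits, is 0x15806CCFF05A82E6.
Split into bytes (most-significant first): 15 80 6C CF F0 5A 82 E6.
Little-endian stores the least-significant byte at the lowest address.
So at ascending addresses the bytes are E6 82 5A F0 CF 6C 80 15.

E6 82 5A F0 CF 6C 80 15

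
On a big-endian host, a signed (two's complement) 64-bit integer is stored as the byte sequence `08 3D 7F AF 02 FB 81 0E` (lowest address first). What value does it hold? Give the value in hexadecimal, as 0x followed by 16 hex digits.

0x083D7FAF02FB810E

In big-endian order the high byte comes first in memory.
The bytes are already most-significant first: 0x083D7FAF02FB810E.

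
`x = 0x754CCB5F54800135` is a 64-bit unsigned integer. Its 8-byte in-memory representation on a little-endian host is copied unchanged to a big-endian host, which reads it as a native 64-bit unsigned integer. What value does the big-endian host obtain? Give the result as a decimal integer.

3819475058859658357

Stored little-endian, the bytes at ascending addresses are 35 01 80 54 5F CB 4C 75.
Read back as big-endian, the last byte is least significant, giving 0x350180545FCB4C75.
0x350180545FCB4C75 = 3819475058859658357.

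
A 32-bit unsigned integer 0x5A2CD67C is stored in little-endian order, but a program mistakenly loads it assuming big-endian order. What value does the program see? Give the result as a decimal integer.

Stored little-endian, the bytes at ascending addresses are 7C D6 2C 5A.
Read back as big-endian, the last byte is least significant, giving 0x7CD62C5A.
0x7CD62C5A = 2094410842.

2094410842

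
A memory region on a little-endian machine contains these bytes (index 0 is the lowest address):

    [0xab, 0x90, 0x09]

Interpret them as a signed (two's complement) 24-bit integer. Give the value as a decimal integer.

In little-endian order the low byte comes first in memory.
Reassemble most-significant byte first: 09 90 AB → 0x0990AB.
0x0990AB = 626859.

626859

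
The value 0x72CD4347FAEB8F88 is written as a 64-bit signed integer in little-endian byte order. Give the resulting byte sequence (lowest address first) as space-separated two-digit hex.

88 8F EB FA 47 43 CD 72

Split into bytes (most-significant first): 72 CD 43 47 FA EB 8F 88.
In little-endian order the low byte comes first in memory.
So at ascending addresses the bytes are 88 8F EB FA 47 43 CD 72.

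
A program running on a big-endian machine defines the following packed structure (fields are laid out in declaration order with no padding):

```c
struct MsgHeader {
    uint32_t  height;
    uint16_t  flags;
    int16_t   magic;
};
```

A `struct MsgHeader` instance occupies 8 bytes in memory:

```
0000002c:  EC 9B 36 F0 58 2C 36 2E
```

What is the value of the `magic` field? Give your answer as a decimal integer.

13870

`magic` follows `height` (4 B), `flags` (2 B), so it starts at offset 4 + 2 = 6 and occupies 2 bytes.
Bytes at offsets 6..7: 36 2E.
Big-endian stores the most-significant byte at the lowest address.
The bytes are already most-significant first: 0x362E.
0x362E = 13870.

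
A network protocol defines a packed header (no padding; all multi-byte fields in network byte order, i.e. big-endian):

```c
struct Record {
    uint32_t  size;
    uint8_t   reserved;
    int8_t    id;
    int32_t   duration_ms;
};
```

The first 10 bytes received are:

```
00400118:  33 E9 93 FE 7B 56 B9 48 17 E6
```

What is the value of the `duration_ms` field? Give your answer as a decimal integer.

-1186457626

`duration_ms` follows `size` (4 B), `reserved` (1 B), `id` (1 B), so it starts at offset 4 + 1 + 1 = 6 and occupies 4 bytes.
Bytes at offsets 6..9: B9 48 17 E6.
In big-endian order the high byte comes first in memory.
The bytes are already most-significant first: 0xB94817E6.
Top bit is set, so as a signed 32-bit value this is 0xB94817E6 − 2^32 = -1186457626.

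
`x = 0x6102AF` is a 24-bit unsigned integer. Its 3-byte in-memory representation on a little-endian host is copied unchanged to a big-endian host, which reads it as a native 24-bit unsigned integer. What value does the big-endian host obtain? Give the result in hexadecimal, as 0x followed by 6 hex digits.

0xAF0261

Stored little-endian, the bytes at ascending addresses are AF 02 61.
Read back as big-endian, the last byte is least significant, giving 0xAF0261.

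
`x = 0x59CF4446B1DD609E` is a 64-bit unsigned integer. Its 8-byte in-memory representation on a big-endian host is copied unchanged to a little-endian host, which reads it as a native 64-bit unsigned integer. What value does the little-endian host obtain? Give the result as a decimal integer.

11412365209214701401

Stored big-endian, the bytes at ascending addresses are 59 CF 44 46 B1 DD 60 9E.
Read back as little-endian, the first byte is least significant, giving 0x9E60DDB14644CF59.
0x9E60DDB14644CF59 = 11412365209214701401.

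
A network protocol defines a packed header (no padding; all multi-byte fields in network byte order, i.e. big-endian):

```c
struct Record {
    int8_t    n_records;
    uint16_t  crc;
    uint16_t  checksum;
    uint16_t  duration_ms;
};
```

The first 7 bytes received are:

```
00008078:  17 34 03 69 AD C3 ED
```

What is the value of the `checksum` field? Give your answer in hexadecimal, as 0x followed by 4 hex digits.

`checksum` follows `n_records` (1 B), `crc` (2 B), so it starts at offset 1 + 2 = 3 and occupies 2 bytes.
Bytes at offsets 3..4: 69 AD.
Big-endian: lowest address holds the most-significant byte.
The bytes are already most-significant first: 0x69AD.

0x69AD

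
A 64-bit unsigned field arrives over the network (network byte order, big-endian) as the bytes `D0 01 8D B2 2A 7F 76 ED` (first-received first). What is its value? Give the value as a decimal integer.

In big-endian order the high byte comes first in memory.
The bytes are already most-significant first: 0xD0018DB22A7F76ED.
0xD0018DB22A7F76ED = 14988416831222413037.

14988416831222413037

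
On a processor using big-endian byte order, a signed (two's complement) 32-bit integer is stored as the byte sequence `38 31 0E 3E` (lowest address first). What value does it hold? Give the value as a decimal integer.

942739006

Big-endian: lowest address holds the most-significant byte.
The bytes are already most-significant first: 0x38310E3E.
0x38310E3E = 942739006.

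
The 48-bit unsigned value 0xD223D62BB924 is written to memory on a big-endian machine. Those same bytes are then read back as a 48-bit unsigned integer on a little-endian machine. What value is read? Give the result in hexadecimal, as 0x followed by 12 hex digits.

Stored big-endian, the bytes at ascending addresses are D2 23 D6 2B B9 24.
Read back as little-endian, the first byte is least significant, giving 0x24B92BD623D2.

0x24B92BD623D2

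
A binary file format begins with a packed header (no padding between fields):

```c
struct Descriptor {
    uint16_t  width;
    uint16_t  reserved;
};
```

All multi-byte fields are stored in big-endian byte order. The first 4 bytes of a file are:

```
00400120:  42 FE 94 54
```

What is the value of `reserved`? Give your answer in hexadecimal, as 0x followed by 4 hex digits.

0x9454

`reserved` follows `width` (2 bytes), so it starts at byte offset 2 and occupies 2 bytes.
Bytes at offsets 2..3: 94 54.
Big-endian: lowest address holds the most-significant byte.
The bytes are already most-significant first: 0x9454.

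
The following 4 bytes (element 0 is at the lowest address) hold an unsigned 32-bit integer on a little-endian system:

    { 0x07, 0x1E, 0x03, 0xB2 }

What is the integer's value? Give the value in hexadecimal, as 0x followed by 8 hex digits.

0xB2031E07

Little-endian: lowest address holds the least-significant byte.
Reassemble most-significant byte first: B2 03 1E 07 → 0xB2031E07.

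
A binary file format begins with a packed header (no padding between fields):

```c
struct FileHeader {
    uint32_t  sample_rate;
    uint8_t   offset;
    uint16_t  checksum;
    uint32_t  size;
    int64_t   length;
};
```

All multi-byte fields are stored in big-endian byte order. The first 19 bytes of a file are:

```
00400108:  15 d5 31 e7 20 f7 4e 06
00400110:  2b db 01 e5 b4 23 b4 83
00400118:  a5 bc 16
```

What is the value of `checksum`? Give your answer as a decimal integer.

`checksum` follows `sample_rate` (4 B), `offset` (1 B), so it starts at offset 4 + 1 = 5 and occupies 2 bytes.
Bytes at offsets 5..6: F7 4E.
Big-endian: lowest address holds the most-significant byte.
The bytes are already most-significant first: 0xF74E.
0xF74E = 63310.

63310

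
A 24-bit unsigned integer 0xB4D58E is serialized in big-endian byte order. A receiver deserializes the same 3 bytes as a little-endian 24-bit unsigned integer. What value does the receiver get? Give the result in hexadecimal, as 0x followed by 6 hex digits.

Stored big-endian, the bytes at ascending addresses are B4 D5 8E.
Read back as little-endian, the first byte is least significant, giving 0x8ED5B4.

0x8ED5B4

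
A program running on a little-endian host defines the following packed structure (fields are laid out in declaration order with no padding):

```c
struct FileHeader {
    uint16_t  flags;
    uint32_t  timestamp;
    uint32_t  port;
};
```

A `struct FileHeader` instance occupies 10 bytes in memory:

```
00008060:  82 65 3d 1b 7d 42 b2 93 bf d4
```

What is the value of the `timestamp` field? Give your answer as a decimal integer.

`timestamp` follows `flags` (2 bytes), so it starts at byte offset 2 and occupies 4 bytes.
Bytes at offsets 2..5: 3D 1B 7D 42.
Little-endian stores the least-significant byte at the lowest address.
Reassemble most-significant byte first: 42 7D 1B 3D → 0x427D1B3D.
0x427D1B3D = 1115495229.

1115495229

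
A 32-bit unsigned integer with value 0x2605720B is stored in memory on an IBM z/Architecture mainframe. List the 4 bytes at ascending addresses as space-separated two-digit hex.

26 05 72 0B

Split into bytes (most-significant first): 26 05 72 0B.
In big-endian order the high byte comes first in memory.
So the memory order matches the most-significant-first order: 26 05 72 0B.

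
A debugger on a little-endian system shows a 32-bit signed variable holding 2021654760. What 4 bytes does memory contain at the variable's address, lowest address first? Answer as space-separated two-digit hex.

2021654760 in hexadecimal, padded to 32 bits, is 0x788000E8.
Split into bytes (most-significant first): 78 80 00 E8.
Little-endian stores the least-significant byte at the lowest address.
So at ascending addresses the bytes are E8 00 80 78.

E8 00 80 78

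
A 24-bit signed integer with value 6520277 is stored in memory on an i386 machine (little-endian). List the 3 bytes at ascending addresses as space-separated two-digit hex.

D5 7D 63

6520277 in hexadecimal, padded to 24 bits, is 0x637DD5.
Split into bytes (most-significant first): 63 7D D5.
In little-endian order the low byte comes first in memory.
So at ascending addresses the bytes are D5 7D 63.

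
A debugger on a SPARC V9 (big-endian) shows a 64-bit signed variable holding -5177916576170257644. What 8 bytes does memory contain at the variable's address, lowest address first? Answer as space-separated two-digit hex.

Two's complement of -5177916576170257644 in 64 bits: 5177916576170257644 = 0x47DBA7B1373C2CEC; invert → 0xB824584EC8C3D313; add 1 → 0xB824584EC8C3D314.
Split into bytes (most-significant first): B8 24 58 4E C8 C3 D3 14.
Big-endian stores the most-significant byte at the lowest address.
So the memory order matches the most-significant-first order: B8 24 58 4E C8 C3 D3 14.

B8 24 58 4E C8 C3 D3 14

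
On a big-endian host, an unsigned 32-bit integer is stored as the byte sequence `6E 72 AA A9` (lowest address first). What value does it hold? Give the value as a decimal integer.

In big-endian order the high byte comes first in memory.
The bytes are already most-significant first: 0x6E72AAA9.
0x6E72AAA9 = 1853008553.

1853008553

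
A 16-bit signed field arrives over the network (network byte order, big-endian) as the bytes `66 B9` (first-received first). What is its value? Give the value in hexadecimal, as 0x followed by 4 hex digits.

In big-endian order the high byte comes first in memory.
The bytes are already most-significant first: 0x66B9.

0x66B9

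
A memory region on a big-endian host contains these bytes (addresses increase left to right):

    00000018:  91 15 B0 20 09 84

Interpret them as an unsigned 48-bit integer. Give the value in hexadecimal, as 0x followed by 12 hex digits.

0x9115B0200984

In big-endian order the high byte comes first in memory.
The bytes are already most-significant first: 0x9115B0200984.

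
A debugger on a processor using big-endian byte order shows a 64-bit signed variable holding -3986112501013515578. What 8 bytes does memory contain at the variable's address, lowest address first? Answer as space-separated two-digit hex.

C8 AE 7B CC B6 58 72 C6

Two's complement of -3986112501013515578 in 64 bits: 3986112501013515578 = 0x3751843349A78D3A; invert → 0xC8AE7BCCB65872C5; add 1 → 0xC8AE7BCCB65872C6.
Split into bytes (most-significant first): C8 AE 7B CC B6 58 72 C6.
Big-endian stores the most-significant byte at the lowest address.
So the memory order matches the most-significant-first order: C8 AE 7B CC B6 58 72 C6.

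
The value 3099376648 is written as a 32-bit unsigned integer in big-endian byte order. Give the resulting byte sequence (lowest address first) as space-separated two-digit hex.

3099376648 in hexadecimal, padded to 32 bits, is 0xB8BCBC08.
Split into bytes (most-significant first): B8 BC BC 08.
Big-endian: lowest address holds the most-significant byte.
So the memory order matches the most-significant-first order: B8 BC BC 08.

B8 BC BC 08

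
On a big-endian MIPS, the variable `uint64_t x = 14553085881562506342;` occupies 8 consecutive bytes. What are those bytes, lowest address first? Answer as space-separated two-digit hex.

14553085881562506342 in hexadecimal, padded to 64 bits, is 0xC9F6F280F4492466.
Split into bytes (most-significant first): C9 F6 F2 80 F4 49 24 66.
Big-endian: lowest address holds the most-significant byte.
So the memory order matches the most-significant-first order: C9 F6 F2 80 F4 49 24 66.

C9 F6 F2 80 F4 49 24 66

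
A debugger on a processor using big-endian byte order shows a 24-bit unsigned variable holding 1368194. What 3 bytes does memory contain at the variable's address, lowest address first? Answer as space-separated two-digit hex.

1368194 in hexadecimal, padded to 24 bits, is 0x14E082.
Split into bytes (most-significant first): 14 E0 82.
In big-endian order the high byte comes first in memory.
So the memory order matches the most-significant-first order: 14 E0 82.

14 E0 82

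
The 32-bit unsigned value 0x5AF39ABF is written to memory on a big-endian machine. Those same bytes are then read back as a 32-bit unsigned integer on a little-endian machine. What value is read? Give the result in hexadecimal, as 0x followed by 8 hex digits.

Stored big-endian, the bytes at ascending addresses are 5A F3 9A BF.
Read back as little-endian, the first byte is least significant, giving 0xBF9AF35A.

0xBF9AF35A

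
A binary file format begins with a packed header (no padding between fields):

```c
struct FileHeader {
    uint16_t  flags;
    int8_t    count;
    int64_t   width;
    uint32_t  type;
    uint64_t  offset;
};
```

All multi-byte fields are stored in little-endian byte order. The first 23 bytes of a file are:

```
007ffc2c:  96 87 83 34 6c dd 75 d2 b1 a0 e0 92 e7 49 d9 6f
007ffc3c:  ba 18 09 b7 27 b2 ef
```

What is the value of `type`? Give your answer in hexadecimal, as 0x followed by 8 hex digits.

`type` follows `flags` (2 B), `count` (1 B), `width` (8 B), so it starts at offset 2 + 1 + 8 = 11 and occupies 4 bytes.
Bytes at offsets 11..14: 92 E7 49 D9.
Little-endian: lowest address holds the least-significant byte.
Reassemble most-significant byte first: D9 49 E7 92 → 0xD949E792.

0xD949E792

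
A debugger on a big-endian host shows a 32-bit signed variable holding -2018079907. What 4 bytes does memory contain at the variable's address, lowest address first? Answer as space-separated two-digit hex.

87 B6 8B 5D

Two's complement of -2018079907 in 32 bits: 2018079907 = 0x784974A3; invert → 0x87B68B5C; add 1 → 0x87B68B5D.
Split into bytes (most-significant first): 87 B6 8B 5D.
In big-endian order the high byte comes first in memory.
So the memory order matches the most-significant-first order: 87 B6 8B 5D.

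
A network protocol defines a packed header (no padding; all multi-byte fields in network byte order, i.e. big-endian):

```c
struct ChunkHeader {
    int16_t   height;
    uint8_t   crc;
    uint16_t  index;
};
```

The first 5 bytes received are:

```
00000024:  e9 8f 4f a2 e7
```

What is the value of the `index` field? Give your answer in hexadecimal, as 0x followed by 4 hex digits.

0xA2E7

`index` follows `height` (2 B), `crc` (1 B), so it starts at offset 2 + 1 = 3 and occupies 2 bytes.
Bytes at offsets 3..4: A2 E7.
In big-endian order the high byte comes first in memory.
The bytes are already most-significant first: 0xA2E7.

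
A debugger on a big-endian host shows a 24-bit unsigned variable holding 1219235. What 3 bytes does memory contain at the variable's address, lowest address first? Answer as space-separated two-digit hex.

12 9A A3

1219235 in hexadecimal, padded to 24 bits, is 0x129AA3.
Split into bytes (most-significant first): 12 9A A3.
Big-endian: lowest address holds the most-significant byte.
So the memory order matches the most-significant-first order: 12 9A A3.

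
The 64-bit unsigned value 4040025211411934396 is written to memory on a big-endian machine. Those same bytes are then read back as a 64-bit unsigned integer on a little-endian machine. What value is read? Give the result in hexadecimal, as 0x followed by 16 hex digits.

0xBCACD459860D1138

4040025211411934396 in 64-bit hexadecimal is 0x38110D8659D4ACBC.
Stored big-endian, the bytes at ascending addresses are 38 11 0D 86 59 D4 AC BC.
Read back as little-endian, the first byte is least significant, giving 0xBCACD459860D1138.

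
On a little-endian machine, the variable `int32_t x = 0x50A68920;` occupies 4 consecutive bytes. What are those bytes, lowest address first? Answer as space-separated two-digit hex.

20 89 A6 50

Split into bytes (most-significant first): 50 A6 89 20.
Little-endian stores the least-significant byte at the lowest address.
So at ascending addresses the bytes are 20 89 A6 50.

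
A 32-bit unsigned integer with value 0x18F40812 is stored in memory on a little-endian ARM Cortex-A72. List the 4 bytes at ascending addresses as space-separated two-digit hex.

12 08 F4 18

Split into bytes (most-significant first): 18 F4 08 12.
In little-endian order the low byte comes first in memory.
So at ascending addresses the bytes are 12 08 F4 18.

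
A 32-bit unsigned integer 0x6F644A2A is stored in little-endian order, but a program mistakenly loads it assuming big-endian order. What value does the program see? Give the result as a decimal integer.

Stored little-endian, the bytes at ascending addresses are 2A 4A 64 6F.
Read back as big-endian, the last byte is least significant, giving 0x2A4A646F.
0x2A4A646F = 709518447.

709518447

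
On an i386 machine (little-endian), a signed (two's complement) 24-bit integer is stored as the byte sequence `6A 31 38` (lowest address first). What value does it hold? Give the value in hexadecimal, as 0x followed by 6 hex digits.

In little-endian order the low byte comes first in memory.
Reassemble most-significant byte first: 38 31 6A → 0x38316A.

0x38316A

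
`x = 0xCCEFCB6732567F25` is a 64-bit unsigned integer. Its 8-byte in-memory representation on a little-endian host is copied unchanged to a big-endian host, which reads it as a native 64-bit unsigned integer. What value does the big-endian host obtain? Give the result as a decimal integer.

2701973075935358924

Stored little-endian, the bytes at ascending addresses are 25 7F 56 32 67 CB EF CC.
Read back as big-endian, the last byte is least significant, giving 0x257F563267CBEFCC.
0x257F563267CBEFCC = 2701973075935358924.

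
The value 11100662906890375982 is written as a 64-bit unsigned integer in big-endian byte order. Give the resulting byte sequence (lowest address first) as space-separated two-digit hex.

11100662906890375982 in hexadecimal, padded to 64 bits, is 0x9A0D7A19988E532E.
Split into bytes (most-significant first): 9A 0D 7A 19 98 8E 53 2E.
In big-endian order the high byte comes first in memory.
So the memory order matches the most-significant-first order: 9A 0D 7A 19 98 8E 53 2E.

9A 0D 7A 19 98 8E 53 2E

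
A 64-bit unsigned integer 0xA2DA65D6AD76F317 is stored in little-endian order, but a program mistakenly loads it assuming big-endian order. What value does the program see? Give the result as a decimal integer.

Stored little-endian, the bytes at ascending addresses are 17 F3 76 AD D6 65 DA A2.
Read back as big-endian, the last byte is least significant, giving 0x17F376ADD665DAA2.
0x17F376ADD665DAA2 = 1725853571211451042.

1725853571211451042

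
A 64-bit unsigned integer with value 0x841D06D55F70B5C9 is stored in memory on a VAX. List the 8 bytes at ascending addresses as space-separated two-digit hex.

C9 B5 70 5F D5 06 1D 84

Split into bytes (most-significant first): 84 1D 06 D5 5F 70 B5 C9.
Little-endian: lowest address holds the least-significant byte.
So at ascending addresses the bytes are C9 B5 70 5F D5 06 1D 84.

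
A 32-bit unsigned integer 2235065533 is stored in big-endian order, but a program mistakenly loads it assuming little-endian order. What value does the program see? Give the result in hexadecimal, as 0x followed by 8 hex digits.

0xBD643885

2235065533 in 32-bit hexadecimal is 0x853864BD.
Stored big-endian, the bytes at ascending addresses are 85 38 64 BD.
Read back as little-endian, the first byte is least significant, giving 0xBD643885.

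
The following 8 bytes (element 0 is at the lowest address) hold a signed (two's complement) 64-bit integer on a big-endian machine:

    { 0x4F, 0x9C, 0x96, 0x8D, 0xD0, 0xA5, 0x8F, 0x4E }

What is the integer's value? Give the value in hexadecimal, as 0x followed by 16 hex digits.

0x4F9C968DD0A58F4E

Big-endian: lowest address holds the most-significant byte.
The bytes are already most-significant first: 0x4F9C968DD0A58F4E.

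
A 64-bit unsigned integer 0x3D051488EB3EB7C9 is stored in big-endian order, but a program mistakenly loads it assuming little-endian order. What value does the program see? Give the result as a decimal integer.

14535155503682815293

Stored big-endian, the bytes at ascending addresses are 3D 05 14 88 EB 3E B7 C9.
Read back as little-endian, the first byte is least significant, giving 0xC9B73EEB8814053D.
0xC9B73EEB8814053D = 14535155503682815293.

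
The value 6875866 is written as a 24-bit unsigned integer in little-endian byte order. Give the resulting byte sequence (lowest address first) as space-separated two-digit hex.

6875866 in hexadecimal, padded to 24 bits, is 0x68EADA.
Split into bytes (most-significant first): 68 EA DA.
In little-endian order the low byte comes first in memory.
So at ascending addresses the bytes are DA EA 68.

DA EA 68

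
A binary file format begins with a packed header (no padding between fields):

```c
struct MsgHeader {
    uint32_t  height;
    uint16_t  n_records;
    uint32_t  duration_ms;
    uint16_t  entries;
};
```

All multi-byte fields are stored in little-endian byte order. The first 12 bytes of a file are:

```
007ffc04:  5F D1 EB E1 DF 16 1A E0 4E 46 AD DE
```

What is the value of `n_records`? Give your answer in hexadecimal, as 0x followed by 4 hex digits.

0x16DF

`n_records` follows `height` (4 bytes), so it starts at byte offset 4 and occupies 2 bytes.
Bytes at offsets 4..5: DF 16.
Little-endian stores the least-significant byte at the lowest address.
Reassemble most-significant byte first: 16 DF → 0x16DF.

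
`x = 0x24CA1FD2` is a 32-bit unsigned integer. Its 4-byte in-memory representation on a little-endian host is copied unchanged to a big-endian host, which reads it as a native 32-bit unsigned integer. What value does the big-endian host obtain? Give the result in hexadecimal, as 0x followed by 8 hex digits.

Stored little-endian, the bytes at ascending addresses are D2 1F CA 24.
Read back as big-endian, the last byte is least significant, giving 0xD21FCA24.

0xD21FCA24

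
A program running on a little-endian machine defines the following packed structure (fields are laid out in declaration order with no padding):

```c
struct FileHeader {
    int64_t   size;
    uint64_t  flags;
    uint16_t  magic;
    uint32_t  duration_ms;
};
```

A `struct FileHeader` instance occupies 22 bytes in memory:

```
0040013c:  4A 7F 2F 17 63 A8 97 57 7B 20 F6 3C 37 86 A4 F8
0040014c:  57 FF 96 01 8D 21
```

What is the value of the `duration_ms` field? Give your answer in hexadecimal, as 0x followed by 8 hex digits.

`duration_ms` follows `size` (8 B), `flags` (8 B), `magic` (2 B), so it starts at offset 8 + 8 + 2 = 18 and occupies 4 bytes.
Bytes at offsets 18..21: 96 01 8D 21.
Little-endian stores the least-significant byte at the lowest address.
Reassemble most-significant byte first: 21 8D 01 96 → 0x218D0196.

0x218D0196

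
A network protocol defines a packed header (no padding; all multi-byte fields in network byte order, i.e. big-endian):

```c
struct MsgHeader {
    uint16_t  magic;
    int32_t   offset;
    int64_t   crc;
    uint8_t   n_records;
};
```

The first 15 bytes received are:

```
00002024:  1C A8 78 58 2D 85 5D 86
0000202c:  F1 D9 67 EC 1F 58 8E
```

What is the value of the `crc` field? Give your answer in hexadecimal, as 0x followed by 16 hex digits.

0x5D86F1D967EC1F58

`crc` follows `magic` (2 B), `offset` (4 B), so it starts at offset 2 + 4 = 6 and occupies 8 bytes.
Bytes at offsets 6..13: 5D 86 F1 D9 67 EC 1F 58.
Big-endian stores the most-significant byte at the lowest address.
The bytes are already most-significant first: 0x5D86F1D967EC1F58.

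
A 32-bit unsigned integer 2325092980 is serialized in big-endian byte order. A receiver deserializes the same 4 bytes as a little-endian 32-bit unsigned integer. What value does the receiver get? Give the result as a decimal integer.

2325092980 in 32-bit hexadecimal is 0x8A961A74.
Stored big-endian, the bytes at ascending addresses are 8A 96 1A 74.
Read back as little-endian, the first byte is least significant, giving 0x741A968A.
0x741A968A = 1947899530.

1947899530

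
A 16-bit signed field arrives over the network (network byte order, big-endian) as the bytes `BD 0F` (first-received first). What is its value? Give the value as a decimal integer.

-17137

In big-endian order the high byte comes first in memory.
The bytes are already most-significant first: 0xBD0F.
Top bit is set, so as a signed 16-bit value this is 0xBD0F − 2^16 = -17137.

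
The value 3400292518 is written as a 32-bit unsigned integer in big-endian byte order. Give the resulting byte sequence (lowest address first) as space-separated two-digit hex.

CA AC 58 A6

3400292518 in hexadecimal, padded to 32 bits, is 0xCAAC58A6.
Split into bytes (most-significant first): CA AC 58 A6.
Big-endian stores the most-significant byte at the lowest address.
So the memory order matches the most-significant-first order: CA AC 58 A6.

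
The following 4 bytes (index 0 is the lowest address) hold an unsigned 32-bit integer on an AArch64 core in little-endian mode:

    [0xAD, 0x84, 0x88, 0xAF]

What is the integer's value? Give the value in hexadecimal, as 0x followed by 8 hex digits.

0xAF8884AD

Little-endian stores the least-significant byte at the lowest address.
Reassemble most-significant byte first: AF 88 84 AD → 0xAF8884AD.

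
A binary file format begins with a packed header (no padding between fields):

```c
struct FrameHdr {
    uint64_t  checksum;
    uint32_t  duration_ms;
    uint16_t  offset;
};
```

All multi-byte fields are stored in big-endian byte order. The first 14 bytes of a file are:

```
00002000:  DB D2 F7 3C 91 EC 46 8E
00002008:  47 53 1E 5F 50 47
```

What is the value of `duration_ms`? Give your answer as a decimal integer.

`duration_ms` follows `checksum` (8 bytes), so it starts at byte offset 8 and occupies 4 bytes.
Bytes at offsets 8..11: 47 53 1E 5F.
Big-endian: lowest address holds the most-significant byte.
The bytes are already most-significant first: 0x47531E5F.
0x47531E5F = 1196629599.

1196629599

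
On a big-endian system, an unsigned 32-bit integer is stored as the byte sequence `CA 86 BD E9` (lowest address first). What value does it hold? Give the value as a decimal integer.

Big-endian: lowest address holds the most-significant byte.
The bytes are already most-significant first: 0xCA86BDE9.
0xCA86BDE9 = 3397828073.

3397828073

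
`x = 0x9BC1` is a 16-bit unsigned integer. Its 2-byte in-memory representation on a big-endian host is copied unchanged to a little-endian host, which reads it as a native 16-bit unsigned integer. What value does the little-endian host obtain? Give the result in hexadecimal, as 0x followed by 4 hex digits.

Stored big-endian, the bytes at ascending addresses are 9B C1.
Read back as little-endian, the first byte is least significant, giving 0xC19B.

0xC19B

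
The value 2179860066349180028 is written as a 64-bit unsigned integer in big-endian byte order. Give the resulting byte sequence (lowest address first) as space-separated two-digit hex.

1E 40 6B 2E 52 CD 64 7C

2179860066349180028 in hexadecimal, padded to 64 bits, is 0x1E406B2E52CD647C.
Split into bytes (most-significant first): 1E 40 6B 2E 52 CD 64 7C.
In big-endian order the high byte comes first in memory.
So the memory order matches the most-significant-first order: 1E 40 6B 2E 52 CD 64 7C.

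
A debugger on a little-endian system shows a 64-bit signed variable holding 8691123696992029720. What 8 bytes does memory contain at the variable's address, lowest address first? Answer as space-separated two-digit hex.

18 8C 30 72 F4 12 9D 78

8691123696992029720 in hexadecimal, padded to 64 bits, is 0x789D12F472308C18.
Split into bytes (most-significant first): 78 9D 12 F4 72 30 8C 18.
Little-endian: lowest address holds the least-significant byte.
So at ascending addresses the bytes are 18 8C 30 72 F4 12 9D 78.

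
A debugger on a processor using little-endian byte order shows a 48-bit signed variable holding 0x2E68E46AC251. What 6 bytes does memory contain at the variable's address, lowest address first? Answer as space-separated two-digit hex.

51 C2 6A E4 68 2E

Split into bytes (most-significant first): 2E 68 E4 6A C2 51.
Little-endian stores the least-significant byte at the lowest address.
So at ascending addresses the bytes are 51 C2 6A E4 68 2E.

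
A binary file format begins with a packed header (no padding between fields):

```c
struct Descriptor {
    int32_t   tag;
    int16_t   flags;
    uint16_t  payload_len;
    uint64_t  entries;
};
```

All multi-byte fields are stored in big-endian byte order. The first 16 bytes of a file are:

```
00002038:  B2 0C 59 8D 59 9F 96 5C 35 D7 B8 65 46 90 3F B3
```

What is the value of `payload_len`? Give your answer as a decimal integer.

`payload_len` follows `tag` (4 B), `flags` (2 B), so it starts at offset 4 + 2 = 6 and occupies 2 bytes.
Bytes at offsets 6..7: 96 5C.
Big-endian stores the most-significant byte at the lowest address.
The bytes are already most-significant first: 0x965C.
0x965C = 38492.

38492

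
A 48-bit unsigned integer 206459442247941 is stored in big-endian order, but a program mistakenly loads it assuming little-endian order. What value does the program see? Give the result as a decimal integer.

5745442932411

206459442247941 in 48-bit hexadecimal is 0xBBC615B73905.
Stored big-endian, the bytes at ascending addresses are BB C6 15 B7 39 05.
Read back as little-endian, the first byte is least significant, giving 0x0539B715C6BB.
0x0539B715C6BB = 5745442932411.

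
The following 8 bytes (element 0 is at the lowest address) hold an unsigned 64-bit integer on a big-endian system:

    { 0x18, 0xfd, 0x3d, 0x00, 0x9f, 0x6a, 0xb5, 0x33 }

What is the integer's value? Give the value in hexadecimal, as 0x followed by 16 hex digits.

In big-endian order the high byte comes first in memory.
The bytes are already most-significant first: 0x18FD3D009F6AB533.

0x18FD3D009F6AB533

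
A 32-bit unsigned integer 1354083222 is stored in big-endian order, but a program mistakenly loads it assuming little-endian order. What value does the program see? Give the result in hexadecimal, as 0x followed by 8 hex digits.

0x96ABB550

1354083222 in 32-bit hexadecimal is 0x50B5AB96.
Stored big-endian, the bytes at ascending addresses are 50 B5 AB 96.
Read back as little-endian, the first byte is least significant, giving 0x96ABB550.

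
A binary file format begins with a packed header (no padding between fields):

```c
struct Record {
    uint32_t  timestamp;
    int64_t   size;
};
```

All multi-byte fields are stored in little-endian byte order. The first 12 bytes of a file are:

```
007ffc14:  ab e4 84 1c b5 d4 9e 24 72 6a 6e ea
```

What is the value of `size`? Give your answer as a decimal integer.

-1554187782923037515

`size` follows `timestamp` (4 bytes), so it starts at byte offset 4 and occupies 8 bytes.
Bytes at offsets 4..11: B5 D4 9E 24 72 6A 6E EA.
Little-endian: lowest address holds the least-significant byte.
Reassemble most-significant byte first: EA 6E 6A 72 24 9E D4 B5 → 0xEA6E6A72249ED4B5.
Top bit is set, so as a signed 64-bit value this is 0xEA6E6A72249ED4B5 − 2^64 = -1554187782923037515.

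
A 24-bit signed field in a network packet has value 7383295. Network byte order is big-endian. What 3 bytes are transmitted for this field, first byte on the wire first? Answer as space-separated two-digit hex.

7383295 in hexadecimal, padded to 24 bits, is 0x70A8FF.
Split into bytes (most-significant first): 70 A8 FF.
In big-endian order the high byte comes first in memory.
So the memory order matches the most-significant-first order: 70 A8 FF.

70 A8 FF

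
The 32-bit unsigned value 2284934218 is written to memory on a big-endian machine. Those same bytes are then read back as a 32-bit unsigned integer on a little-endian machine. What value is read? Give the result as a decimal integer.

1247031688

2284934218 in 32-bit hexadecimal is 0x8831544A.
Stored big-endian, the bytes at ascending addresses are 88 31 54 4A.
Read back as little-endian, the first byte is least significant, giving 0x4A543188.
0x4A543188 = 1247031688.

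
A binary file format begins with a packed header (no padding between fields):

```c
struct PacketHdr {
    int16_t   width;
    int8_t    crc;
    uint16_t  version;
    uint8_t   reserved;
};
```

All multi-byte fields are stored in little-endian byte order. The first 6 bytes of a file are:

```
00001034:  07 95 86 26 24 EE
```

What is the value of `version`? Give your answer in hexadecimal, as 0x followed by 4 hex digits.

`version` follows `width` (2 B), `crc` (1 B), so it starts at offset 2 + 1 = 3 and occupies 2 bytes.
Bytes at offsets 3..4: 26 24.
In little-endian order the low byte comes first in memory.
Reassemble most-significant byte first: 24 26 → 0x2426.

0x2426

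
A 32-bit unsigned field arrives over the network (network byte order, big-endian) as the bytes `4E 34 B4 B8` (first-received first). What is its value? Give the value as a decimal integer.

In big-endian order the high byte comes first in memory.
The bytes are already most-significant first: 0x4E34B4B8.
0x4E34B4B8 = 1312076984.

1312076984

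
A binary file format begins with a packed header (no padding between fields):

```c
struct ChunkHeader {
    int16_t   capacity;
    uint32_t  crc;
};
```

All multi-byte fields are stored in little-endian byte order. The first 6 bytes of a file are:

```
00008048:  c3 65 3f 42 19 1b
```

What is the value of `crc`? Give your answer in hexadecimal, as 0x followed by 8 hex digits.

`crc` follows `capacity` (2 bytes), so it starts at byte offset 2 and occupies 4 bytes.
Bytes at offsets 2..5: 3F 42 19 1B.
Little-endian stores the least-significant byte at the lowest address.
Reassemble most-significant byte first: 1B 19 42 3F → 0x1B19423F.

0x1B19423F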